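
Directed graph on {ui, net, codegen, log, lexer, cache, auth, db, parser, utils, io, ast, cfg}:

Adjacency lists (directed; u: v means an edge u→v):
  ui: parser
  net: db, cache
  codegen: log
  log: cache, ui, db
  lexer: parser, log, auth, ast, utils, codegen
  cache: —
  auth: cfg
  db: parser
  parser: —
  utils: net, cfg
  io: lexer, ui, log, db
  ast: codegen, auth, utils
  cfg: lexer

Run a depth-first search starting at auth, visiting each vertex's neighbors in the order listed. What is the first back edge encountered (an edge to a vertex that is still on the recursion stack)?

lexer→auth

DFS from auth (visiting each vertex's neighbors in the order listed); mark gray on enter, black on exit:
auth gray
  cfg gray
    lexer gray
      parser gray
      parser black
      log gray
        cache gray
        cache black
        ui gray
          ui→parser: parser black — skip
        ui black
        db gray
          db→parser: parser black — skip
        db black
      log black
      lexer→auth: auth is gray → back edge
First back edge: lexer → auth.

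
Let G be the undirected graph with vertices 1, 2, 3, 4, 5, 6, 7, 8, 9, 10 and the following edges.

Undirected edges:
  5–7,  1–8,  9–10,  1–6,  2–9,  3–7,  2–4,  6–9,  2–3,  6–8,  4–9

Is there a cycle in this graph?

DFS, tracking each vertex's parent; an edge to a visited non-parent vertex closes a cycle.
Start from 9:
visit 9 (parent –)
  visit 2 (parent 9)
    visit 4 (parent 2)
      4–9: 9 visited and ≠ parent → cycle
Cycle: 9 – 2 – 4 – 9.

Yes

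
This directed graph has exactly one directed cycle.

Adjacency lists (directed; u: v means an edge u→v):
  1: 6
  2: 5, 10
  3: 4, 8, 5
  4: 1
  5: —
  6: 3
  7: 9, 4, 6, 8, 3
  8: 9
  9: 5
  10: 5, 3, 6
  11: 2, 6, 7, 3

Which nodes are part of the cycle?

DFS with gray/black marking from 4:
4 gray
  1 gray
    6 gray
      3 gray
        3→4: 4 is gray → back edge
Back edge closes the cycle 4 → 1 → 6 → 3 → 4; its vertices are {1, 3, 4, 6}.

1, 3, 4, 6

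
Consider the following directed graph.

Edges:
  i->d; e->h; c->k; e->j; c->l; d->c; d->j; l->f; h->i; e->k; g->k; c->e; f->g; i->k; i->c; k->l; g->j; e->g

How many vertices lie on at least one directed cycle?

9

A vertex is on a directed cycle iff it belongs to a strongly connected component of size ≥ 2 (or has a self-loop).
The vertices on cycles are {c, d, e, f, g, h, i, k, l} — 9 in total.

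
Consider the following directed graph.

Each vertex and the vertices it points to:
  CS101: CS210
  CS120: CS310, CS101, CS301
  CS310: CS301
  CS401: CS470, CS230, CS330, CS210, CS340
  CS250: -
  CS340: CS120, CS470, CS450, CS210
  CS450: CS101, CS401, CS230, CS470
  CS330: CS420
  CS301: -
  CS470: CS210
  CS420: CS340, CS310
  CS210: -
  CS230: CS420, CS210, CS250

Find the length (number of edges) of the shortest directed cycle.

3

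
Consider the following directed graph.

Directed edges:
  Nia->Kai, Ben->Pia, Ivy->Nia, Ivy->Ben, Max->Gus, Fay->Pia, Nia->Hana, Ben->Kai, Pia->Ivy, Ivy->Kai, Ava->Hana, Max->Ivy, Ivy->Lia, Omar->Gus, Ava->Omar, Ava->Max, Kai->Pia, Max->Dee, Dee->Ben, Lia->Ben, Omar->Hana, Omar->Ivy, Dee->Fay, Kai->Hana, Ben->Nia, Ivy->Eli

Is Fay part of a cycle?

No

Fay lies on a cycle iff there is a path from Fay back to itself.
Exploring from Fay, it never reaches itself; equivalently, its strongly connected component is a singleton.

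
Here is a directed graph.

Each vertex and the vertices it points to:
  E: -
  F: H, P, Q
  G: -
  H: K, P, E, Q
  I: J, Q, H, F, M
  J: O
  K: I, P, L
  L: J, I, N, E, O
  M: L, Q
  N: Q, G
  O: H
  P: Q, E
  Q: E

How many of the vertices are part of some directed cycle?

A vertex is on a directed cycle iff it belongs to a strongly connected component of size ≥ 2 (or has a self-loop).
The vertices on cycles are {F, H, I, J, K, L, M, O} — 8 in total.

8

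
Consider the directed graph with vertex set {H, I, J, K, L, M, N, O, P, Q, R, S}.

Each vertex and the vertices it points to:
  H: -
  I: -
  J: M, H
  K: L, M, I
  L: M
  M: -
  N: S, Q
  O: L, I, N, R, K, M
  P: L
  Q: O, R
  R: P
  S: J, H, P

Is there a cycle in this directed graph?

Yes

DFS with white/gray/black marking, starting from M:
M gray
M black
H gray
H black
I gray
I black
J gray
  J→M: M black — skip
  J→H: H black — skip
J black
K gray
  L gray
    L→M: M black — skip
  L black
  K→M: M black — skip
  K→I: I black — skip
K black
N gray
  S gray
    S→J: J black — skip
    S→H: H black — skip
    P gray
      P→L: L black — skip
    P black
  S black
  Q gray
    O gray
      O→L: L black — skip
      O→I: I black — skip
      O→N: N is gray → back edge
Back edge found, so a cycle exists: N → Q → O → N.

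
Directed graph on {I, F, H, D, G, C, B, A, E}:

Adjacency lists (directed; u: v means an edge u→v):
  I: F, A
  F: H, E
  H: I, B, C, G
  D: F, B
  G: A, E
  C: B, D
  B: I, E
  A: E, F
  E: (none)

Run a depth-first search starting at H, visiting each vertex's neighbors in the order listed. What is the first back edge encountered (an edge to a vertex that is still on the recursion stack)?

F->H

DFS from H (visiting each vertex's neighbors in the order listed); mark gray on enter, black on exit:
H gray
  I gray
    F gray
      F→H: H is gray → back edge
First back edge: F → H.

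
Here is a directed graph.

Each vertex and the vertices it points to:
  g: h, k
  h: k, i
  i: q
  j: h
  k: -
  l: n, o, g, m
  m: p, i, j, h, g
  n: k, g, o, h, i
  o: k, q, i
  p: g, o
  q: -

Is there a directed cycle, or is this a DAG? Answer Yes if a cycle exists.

DFS with white/gray/black marking, starting from i:
i gray
  q gray
  q black
i black
g gray
  h gray
    k gray
    k black
    h→i: i black — skip
  h black
  g→k: k black — skip
g black
j gray
  j→h: h black — skip
j black
l gray
  n gray
    n→k: k black — skip
    n→g: g black — skip
    o gray
      o→k: k black — skip
      o→q: q black — skip
      o→i: i black — skip
    o black
    n→h: h black — skip
    n→i: i black — skip
  n black
  l→o: o black — skip
  l→g: g black — skip
  m gray
    p gray
      p→g: g black — skip
      p→o: o black — skip
    p black
    m→i: i black — skip
    m→j: j black — skip
    m→h: h black — skip
    m→g: g black — skip
  m black
l black
Every edge goes to a white or black vertex — no back edge, so the graph is acyclic.

No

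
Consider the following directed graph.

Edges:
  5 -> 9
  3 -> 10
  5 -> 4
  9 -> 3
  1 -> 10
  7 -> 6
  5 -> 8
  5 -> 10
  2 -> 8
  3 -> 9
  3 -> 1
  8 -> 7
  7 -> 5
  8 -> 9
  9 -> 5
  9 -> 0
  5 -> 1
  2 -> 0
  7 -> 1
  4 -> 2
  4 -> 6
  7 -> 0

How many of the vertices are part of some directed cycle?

7

A vertex is on a directed cycle iff it belongs to a strongly connected component of size ≥ 2 (or has a self-loop).
The vertices on cycles are {2, 3, 4, 5, 7, 8, 9} — 7 in total.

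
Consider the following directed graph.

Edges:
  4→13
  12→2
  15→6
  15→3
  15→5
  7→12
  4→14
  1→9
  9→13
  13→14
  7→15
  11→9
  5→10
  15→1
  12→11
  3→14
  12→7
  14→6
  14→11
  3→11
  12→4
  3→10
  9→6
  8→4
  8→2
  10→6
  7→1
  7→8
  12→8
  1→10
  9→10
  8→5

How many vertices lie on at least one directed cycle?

6

A vertex is on a directed cycle iff it belongs to a strongly connected component of size ≥ 2 (or has a self-loop).
The vertices on cycles are {7, 9, 11, 12, 13, 14} — 6 in total.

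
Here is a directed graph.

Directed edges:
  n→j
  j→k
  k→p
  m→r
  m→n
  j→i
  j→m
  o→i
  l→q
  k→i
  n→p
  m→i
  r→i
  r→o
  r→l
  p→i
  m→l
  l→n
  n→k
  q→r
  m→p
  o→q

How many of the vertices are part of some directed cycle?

7

A vertex is on a directed cycle iff it belongs to a strongly connected component of size ≥ 2 (or has a self-loop).
The vertices on cycles are {j, l, m, n, o, q, r} — 7 in total.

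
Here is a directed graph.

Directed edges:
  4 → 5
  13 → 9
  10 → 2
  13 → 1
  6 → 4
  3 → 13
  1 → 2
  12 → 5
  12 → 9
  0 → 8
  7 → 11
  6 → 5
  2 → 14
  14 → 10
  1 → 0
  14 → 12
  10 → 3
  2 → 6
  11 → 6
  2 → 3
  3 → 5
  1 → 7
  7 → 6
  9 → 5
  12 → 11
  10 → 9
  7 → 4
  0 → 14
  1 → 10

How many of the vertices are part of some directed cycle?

A vertex is on a directed cycle iff it belongs to a strongly connected component of size ≥ 2 (or has a self-loop).
The vertices on cycles are {0, 1, 2, 3, 10, 13, 14} — 7 in total.

7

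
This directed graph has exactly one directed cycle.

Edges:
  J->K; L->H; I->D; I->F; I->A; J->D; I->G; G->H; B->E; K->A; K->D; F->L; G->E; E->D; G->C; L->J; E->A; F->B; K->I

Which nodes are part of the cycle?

F, I, J, K, L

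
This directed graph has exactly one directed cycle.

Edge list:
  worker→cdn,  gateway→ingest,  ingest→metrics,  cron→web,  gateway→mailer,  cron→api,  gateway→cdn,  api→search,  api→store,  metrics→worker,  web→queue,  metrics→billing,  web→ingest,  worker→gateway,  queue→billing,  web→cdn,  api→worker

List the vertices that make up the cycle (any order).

ingest, worker, gateway, metrics

DFS with gray/black marking from ingest:
ingest gray
  metrics gray
    billing gray
    billing black
    worker gray
      gateway gray
        mailer gray
        mailer black
        cdn gray
        cdn black
        gateway→ingest: ingest is gray → back edge
Back edge closes the cycle ingest → metrics → worker → gateway → ingest; its vertices are {ingest, worker, gateway, metrics}.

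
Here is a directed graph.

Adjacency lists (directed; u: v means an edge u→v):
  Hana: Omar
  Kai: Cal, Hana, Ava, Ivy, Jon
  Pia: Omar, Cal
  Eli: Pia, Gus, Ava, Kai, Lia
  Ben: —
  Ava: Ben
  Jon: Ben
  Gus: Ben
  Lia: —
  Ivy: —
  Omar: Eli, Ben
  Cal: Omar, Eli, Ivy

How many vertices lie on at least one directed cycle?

6

A vertex is on a directed cycle iff it belongs to a strongly connected component of size ≥ 2 (or has a self-loop).
The vertices on cycles are {Cal, Eli, Kai, Pia, Hana, Omar} — 6 in total.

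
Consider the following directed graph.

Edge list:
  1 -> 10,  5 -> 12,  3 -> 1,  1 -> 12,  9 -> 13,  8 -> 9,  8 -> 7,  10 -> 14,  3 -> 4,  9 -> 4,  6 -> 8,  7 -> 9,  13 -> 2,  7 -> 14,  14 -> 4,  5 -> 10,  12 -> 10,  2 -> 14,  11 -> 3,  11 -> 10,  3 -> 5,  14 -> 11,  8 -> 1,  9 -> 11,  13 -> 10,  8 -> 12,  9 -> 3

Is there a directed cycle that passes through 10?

Yes

10 is on a cycle iff 10 can reach itself via ≥1 edge.
10 → 14 → 11 → 10 — yes.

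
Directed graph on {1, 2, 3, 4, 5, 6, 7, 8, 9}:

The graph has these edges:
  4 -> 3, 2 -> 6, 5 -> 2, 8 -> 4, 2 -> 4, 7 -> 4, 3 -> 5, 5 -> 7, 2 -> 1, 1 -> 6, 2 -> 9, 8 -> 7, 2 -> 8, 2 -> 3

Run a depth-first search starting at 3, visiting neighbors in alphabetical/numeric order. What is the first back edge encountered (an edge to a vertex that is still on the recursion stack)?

2→3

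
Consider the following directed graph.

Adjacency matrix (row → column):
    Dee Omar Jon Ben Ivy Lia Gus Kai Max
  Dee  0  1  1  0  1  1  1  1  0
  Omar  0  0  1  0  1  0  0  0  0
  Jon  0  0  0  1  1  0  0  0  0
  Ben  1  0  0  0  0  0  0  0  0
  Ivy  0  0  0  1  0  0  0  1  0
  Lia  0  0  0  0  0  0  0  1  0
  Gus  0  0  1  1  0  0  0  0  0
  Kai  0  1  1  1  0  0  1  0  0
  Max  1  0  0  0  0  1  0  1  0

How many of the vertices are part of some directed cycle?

A vertex is on a directed cycle iff it belongs to a strongly connected component of size ≥ 2 (or has a self-loop).
The vertices on cycles are {Ben, Dee, Gus, Ivy, Jon, Kai, Lia, Omar} — 8 in total.

8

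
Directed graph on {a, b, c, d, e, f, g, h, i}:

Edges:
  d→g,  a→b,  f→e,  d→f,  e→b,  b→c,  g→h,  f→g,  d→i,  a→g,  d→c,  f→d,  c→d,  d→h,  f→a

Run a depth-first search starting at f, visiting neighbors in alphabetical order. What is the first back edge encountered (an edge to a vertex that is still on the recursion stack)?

d->c

DFS from f (visiting neighbors in alphabetical order); mark gray on enter, black on exit:
f gray
  a gray
    b gray
      c gray
        d gray
          d→c: c is gray → back edge
First back edge: d → c.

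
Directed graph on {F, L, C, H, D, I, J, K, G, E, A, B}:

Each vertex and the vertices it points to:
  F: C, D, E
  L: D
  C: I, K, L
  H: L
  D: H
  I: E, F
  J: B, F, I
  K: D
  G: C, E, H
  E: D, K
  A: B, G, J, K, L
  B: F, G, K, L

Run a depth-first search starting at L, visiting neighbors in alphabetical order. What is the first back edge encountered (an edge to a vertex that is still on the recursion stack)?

DFS from L (visiting neighbors in alphabetical order); mark gray on enter, black on exit:
L gray
  D gray
    H gray
      H→L: L is gray → back edge
First back edge: H → L.

H->L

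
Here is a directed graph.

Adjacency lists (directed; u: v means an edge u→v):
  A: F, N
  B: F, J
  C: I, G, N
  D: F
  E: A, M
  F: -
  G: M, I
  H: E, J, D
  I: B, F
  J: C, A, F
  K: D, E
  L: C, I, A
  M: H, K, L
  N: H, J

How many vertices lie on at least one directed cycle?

12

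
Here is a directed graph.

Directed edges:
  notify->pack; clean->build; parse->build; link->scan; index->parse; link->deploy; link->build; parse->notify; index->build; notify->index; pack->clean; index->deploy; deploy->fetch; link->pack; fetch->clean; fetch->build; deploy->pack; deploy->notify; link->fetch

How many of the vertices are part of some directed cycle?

4

A vertex is on a directed cycle iff it belongs to a strongly connected component of size ≥ 2 (or has a self-loop).
The vertices on cycles are {index, parse, deploy, notify} — 4 in total.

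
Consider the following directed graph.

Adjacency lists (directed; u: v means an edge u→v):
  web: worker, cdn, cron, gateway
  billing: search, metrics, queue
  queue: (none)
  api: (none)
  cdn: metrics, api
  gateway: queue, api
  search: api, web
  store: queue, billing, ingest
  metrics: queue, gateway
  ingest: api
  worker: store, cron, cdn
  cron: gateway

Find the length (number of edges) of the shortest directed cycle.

5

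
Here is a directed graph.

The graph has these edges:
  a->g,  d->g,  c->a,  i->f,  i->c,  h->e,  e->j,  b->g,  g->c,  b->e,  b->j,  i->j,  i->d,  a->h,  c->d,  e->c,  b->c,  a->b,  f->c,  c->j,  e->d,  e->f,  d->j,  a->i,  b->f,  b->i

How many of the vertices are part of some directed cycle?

9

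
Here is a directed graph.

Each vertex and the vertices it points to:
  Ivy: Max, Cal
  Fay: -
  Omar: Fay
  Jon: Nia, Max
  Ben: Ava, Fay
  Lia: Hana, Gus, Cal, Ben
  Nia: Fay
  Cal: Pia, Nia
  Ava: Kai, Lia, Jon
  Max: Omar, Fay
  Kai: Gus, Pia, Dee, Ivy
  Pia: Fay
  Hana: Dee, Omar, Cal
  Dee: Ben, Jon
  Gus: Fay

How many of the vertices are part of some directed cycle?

A vertex is on a directed cycle iff it belongs to a strongly connected component of size ≥ 2 (or has a self-loop).
The vertices on cycles are {Ava, Ben, Dee, Kai, Lia, Hana} — 6 in total.

6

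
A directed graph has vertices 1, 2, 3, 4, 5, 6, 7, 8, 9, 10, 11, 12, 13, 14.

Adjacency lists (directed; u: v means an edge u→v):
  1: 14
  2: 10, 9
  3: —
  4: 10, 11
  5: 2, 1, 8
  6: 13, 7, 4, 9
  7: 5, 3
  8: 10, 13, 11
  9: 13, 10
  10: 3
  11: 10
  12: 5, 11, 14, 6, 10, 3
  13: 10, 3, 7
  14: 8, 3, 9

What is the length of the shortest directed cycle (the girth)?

4

For each vertex v, BFS finds the shortest path from v back to v.
The shortest such closed walk is 7 → 5 → 8 → 13 → 7, length 4.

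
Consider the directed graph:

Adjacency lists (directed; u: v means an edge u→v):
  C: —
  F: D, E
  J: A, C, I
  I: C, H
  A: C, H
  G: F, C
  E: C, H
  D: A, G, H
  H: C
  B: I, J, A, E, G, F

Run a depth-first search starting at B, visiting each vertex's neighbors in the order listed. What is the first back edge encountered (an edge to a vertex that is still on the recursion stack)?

D→G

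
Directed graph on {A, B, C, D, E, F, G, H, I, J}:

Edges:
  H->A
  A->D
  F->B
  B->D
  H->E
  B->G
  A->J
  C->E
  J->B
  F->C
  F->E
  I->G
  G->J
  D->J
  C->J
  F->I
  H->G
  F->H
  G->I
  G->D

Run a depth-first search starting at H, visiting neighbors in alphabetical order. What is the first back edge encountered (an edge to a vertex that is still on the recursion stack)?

DFS from H (visiting neighbors in alphabetical order); mark gray on enter, black on exit:
H gray
  A gray
    D gray
      J gray
        B gray
          B→D: D is gray → back edge
First back edge: B → D.

B->D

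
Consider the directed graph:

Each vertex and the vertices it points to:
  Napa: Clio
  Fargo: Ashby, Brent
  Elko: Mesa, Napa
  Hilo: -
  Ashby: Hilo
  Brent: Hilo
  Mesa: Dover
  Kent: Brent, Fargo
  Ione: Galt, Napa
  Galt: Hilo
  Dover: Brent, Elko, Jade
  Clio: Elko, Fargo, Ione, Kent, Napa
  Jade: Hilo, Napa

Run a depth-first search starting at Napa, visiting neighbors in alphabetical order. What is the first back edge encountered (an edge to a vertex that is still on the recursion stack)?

DFS from Napa (visiting neighbors in alphabetical order); mark gray on enter, black on exit:
Napa gray
  Clio gray
    Elko gray
      Mesa gray
        Dover gray
          Brent gray
            Hilo gray
            Hilo black
          Brent black
          Dover→Elko: Elko is gray → back edge
First back edge: Dover → Elko.

Dover→Elko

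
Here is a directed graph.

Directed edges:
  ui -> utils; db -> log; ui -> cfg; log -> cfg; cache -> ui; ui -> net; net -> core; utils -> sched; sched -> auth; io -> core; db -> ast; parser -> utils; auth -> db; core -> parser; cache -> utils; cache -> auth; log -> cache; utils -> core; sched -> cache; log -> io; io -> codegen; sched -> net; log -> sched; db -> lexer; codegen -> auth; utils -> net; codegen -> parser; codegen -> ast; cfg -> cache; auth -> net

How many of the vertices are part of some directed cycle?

13

A vertex is on a directed cycle iff it belongs to a strongly connected component of size ≥ 2 (or has a self-loop).
The vertices on cycles are {db, io, ui, cfg, log, net, auth, core, cache, sched, utils, parser, codegen} — 13 in total.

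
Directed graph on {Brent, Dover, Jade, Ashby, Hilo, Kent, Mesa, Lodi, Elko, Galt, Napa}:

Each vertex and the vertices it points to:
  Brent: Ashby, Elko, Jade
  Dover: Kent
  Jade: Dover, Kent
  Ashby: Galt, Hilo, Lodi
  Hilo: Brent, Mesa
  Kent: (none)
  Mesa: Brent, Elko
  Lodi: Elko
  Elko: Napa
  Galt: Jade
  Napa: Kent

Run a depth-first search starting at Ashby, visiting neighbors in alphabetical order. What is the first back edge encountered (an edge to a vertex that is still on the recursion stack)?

Brent→Ashby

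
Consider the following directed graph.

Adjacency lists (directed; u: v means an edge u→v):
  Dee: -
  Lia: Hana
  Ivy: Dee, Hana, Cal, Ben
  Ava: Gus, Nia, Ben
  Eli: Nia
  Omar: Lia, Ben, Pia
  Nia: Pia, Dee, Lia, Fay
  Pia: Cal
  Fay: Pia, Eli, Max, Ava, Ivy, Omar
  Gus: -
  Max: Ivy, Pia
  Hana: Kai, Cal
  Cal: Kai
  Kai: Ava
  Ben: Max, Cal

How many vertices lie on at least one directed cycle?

A vertex is on a directed cycle iff it belongs to a strongly connected component of size ≥ 2 (or has a self-loop).
The vertices on cycles are {Ava, Ben, Cal, Eli, Fay, Ivy, Kai, Lia, Max, Nia, Pia, Hana, Omar} — 13 in total.

13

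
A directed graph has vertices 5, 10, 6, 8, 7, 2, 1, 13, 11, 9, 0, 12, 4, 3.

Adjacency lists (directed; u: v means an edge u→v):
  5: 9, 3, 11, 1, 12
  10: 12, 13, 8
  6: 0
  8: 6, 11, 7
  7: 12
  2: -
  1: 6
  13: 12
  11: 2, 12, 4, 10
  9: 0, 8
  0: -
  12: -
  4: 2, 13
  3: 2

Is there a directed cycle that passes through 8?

Yes

8 is on a cycle iff 8 can reach itself via ≥1 edge.
8 → 11 → 10 → 8 — yes.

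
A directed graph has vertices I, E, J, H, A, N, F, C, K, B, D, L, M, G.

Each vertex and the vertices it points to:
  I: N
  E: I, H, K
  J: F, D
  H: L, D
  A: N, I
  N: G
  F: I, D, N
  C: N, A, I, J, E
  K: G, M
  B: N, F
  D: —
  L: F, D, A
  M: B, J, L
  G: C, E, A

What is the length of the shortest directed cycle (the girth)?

3

For each vertex v, BFS finds the shortest path from v back to v.
The shortest such closed walk is K → G → E → K, length 3.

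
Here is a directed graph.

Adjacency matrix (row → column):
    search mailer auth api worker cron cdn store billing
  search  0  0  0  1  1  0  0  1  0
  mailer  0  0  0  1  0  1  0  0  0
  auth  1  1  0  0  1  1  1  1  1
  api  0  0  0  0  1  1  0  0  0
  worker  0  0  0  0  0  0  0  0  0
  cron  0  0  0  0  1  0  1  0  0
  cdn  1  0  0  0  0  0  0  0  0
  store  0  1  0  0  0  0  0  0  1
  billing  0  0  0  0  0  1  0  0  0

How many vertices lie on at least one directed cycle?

A vertex is on a directed cycle iff it belongs to a strongly connected component of size ≥ 2 (or has a self-loop).
The vertices on cycles are {api, cdn, cron, store, mailer, search, billing} — 7 in total.

7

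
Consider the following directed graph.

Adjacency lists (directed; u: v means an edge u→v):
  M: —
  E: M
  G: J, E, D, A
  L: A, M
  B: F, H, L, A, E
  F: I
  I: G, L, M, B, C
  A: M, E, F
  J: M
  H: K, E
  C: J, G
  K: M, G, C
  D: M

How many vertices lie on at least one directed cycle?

A vertex is on a directed cycle iff it belongs to a strongly connected component of size ≥ 2 (or has a self-loop).
The vertices on cycles are {A, B, C, F, G, H, I, K, L} — 9 in total.

9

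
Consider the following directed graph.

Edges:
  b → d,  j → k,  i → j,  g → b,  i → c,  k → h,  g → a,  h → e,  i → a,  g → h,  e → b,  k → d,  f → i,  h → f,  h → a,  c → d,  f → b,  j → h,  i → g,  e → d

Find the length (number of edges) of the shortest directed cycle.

4

For each vertex v, BFS finds the shortest path from v back to v.
The shortest such closed walk is h → f → i → j → h, length 4.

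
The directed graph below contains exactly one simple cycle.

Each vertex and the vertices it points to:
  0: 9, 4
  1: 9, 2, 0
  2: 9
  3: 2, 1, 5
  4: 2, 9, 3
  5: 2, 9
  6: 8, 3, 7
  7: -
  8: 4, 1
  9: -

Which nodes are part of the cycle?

DFS with gray/black marking from 3:
3 gray
  2 gray
    9 gray
    9 black
  2 black
  1 gray
    1→9: 9 black — skip
    1→2: 2 black — skip
    0 gray
      0→9: 9 black — skip
      4 gray
        4→2: 2 black — skip
        4→9: 9 black — skip
        4→3: 3 is gray → back edge
Back edge closes the cycle 3 → 1 → 0 → 4 → 3; its vertices are {0, 1, 3, 4}.

0, 1, 3, 4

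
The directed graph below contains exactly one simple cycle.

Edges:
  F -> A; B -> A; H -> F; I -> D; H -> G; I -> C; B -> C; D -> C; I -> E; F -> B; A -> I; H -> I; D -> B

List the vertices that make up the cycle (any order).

DFS with gray/black marking from A:
A gray
  I gray
    D gray
      C gray
      C black
      B gray
        B→A: A is gray → back edge
Back edge closes the cycle A → I → D → B → A; its vertices are {A, B, D, I}.

A, B, D, I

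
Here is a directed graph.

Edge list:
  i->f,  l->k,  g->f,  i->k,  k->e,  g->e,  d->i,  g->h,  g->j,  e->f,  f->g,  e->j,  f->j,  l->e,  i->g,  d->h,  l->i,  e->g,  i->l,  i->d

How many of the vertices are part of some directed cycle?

A vertex is on a directed cycle iff it belongs to a strongly connected component of size ≥ 2 (or has a self-loop).
The vertices on cycles are {d, e, f, g, i, l} — 6 in total.

6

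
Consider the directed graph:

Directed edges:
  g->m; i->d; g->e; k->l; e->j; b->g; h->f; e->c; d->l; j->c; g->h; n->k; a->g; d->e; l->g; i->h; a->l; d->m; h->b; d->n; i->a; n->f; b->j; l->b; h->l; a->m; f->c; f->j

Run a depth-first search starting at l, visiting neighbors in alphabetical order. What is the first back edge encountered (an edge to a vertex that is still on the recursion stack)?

DFS from l (visiting neighbors in alphabetical order); mark gray on enter, black on exit:
l gray
  b gray
    g gray
      e gray
        c gray
        c black
        j gray
          j→c: c black — skip
        j black
      e black
      h gray
        h→b: b is gray → back edge
First back edge: h → b.

h→b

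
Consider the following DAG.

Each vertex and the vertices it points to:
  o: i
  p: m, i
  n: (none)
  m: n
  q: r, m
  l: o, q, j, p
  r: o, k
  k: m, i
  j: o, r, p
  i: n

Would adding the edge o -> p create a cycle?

Adding o→p creates a cycle iff p can already reach o.
Explore from p: no path reaches o. The graph stays acyclic.

No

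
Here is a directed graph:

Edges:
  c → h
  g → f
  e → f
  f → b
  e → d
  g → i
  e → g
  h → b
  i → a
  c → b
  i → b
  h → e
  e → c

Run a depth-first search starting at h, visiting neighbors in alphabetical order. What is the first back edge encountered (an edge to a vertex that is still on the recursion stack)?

c→h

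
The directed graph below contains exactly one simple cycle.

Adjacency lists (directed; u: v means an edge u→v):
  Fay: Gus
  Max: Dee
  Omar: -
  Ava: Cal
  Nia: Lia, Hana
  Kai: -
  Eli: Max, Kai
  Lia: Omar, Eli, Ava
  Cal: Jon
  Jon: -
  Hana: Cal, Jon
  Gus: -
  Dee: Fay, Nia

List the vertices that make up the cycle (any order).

Dee, Eli, Lia, Max, Nia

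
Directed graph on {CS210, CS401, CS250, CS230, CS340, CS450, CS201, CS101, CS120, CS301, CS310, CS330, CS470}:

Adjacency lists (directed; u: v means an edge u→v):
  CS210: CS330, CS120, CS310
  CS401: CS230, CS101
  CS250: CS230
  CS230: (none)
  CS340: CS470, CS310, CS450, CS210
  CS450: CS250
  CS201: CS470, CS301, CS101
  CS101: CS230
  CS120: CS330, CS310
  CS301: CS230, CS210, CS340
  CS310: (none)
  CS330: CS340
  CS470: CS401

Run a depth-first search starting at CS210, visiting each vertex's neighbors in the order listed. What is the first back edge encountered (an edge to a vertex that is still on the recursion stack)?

CS340->CS210

DFS from CS210 (visiting each vertex's neighbors in the order listed); mark gray on enter, black on exit:
CS210 gray
  CS330 gray
    CS340 gray
      CS470 gray
        CS401 gray
          CS230 gray
          CS230 black
          CS101 gray
            CS101→CS230: CS230 black — skip
          CS101 black
        CS401 black
      CS470 black
      CS310 gray
      CS310 black
      CS450 gray
        CS250 gray
          CS250→CS230: CS230 black — skip
        CS250 black
      CS450 black
      CS340→CS210: CS210 is gray → back edge
First back edge: CS340 → CS210.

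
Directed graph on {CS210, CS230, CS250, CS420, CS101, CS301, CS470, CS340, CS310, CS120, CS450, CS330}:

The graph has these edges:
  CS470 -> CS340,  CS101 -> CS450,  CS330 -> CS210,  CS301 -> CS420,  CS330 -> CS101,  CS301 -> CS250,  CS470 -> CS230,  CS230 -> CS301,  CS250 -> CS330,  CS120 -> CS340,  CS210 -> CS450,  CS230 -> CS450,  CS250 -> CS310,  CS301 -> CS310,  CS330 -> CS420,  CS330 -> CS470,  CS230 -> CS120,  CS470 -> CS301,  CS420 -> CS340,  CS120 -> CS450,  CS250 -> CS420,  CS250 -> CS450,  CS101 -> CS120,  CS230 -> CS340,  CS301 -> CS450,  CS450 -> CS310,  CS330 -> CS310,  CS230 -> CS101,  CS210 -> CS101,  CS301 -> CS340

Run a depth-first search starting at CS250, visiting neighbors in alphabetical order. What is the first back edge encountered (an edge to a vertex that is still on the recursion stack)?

CS301→CS250

DFS from CS250 (visiting neighbors in alphabetical order); mark gray on enter, black on exit:
CS250 gray
  CS310 gray
  CS310 black
  CS330 gray
    CS101 gray
      CS120 gray
        CS340 gray
        CS340 black
        CS450 gray
          CS450→CS310: CS310 black — skip
        CS450 black
      CS120 black
      CS101→CS450: CS450 black — skip
    CS101 black
    CS210 gray
      CS210→CS101: CS101 black — skip
      CS210→CS450: CS450 black — skip
    CS210 black
    CS330→CS310: CS310 black — skip
    CS420 gray
      CS420→CS340: CS340 black — skip
    CS420 black
    CS470 gray
      CS230 gray
        CS230→CS101: CS101 black — skip
        CS230→CS120: CS120 black — skip
        CS301 gray
          CS301→CS250: CS250 is gray → back edge
First back edge: CS301 → CS250.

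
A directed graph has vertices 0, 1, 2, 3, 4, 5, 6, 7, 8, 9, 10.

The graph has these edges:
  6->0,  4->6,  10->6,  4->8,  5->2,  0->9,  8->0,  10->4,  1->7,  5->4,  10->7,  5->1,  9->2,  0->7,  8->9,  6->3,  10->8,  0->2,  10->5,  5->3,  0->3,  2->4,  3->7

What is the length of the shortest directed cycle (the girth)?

4

For each vertex v, BFS finds the shortest path from v back to v.
The shortest such closed walk is 8 → 9 → 2 → 4 → 8, length 4.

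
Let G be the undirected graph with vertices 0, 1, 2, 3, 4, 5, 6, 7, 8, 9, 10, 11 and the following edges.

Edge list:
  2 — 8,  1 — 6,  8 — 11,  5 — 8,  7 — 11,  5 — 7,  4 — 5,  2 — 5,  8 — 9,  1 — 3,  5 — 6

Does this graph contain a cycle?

Yes

DFS, tracking each vertex's parent; an edge to a visited non-parent vertex closes a cycle.
Start from 7:
visit 7 (parent –)
  visit 11 (parent 7)
    11–7: parent, skip
    visit 8 (parent 11)
      visit 2 (parent 8)
        2–8: parent, skip
        visit 5 (parent 2)
          visit 4 (parent 5)
            4–5: parent, skip
          5–8: 8 visited and ≠ parent → cycle
Cycle: 8 – 2 – 5 – 8.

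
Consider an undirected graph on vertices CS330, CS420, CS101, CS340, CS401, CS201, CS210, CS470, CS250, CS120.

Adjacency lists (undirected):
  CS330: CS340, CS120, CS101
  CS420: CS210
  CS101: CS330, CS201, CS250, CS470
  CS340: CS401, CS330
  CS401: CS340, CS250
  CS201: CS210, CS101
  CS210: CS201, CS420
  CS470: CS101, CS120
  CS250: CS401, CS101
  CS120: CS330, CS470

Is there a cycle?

Yes

DFS, tracking each vertex's parent; an edge to a visited non-parent vertex closes a cycle.
Start from CS330:
visit CS330 (parent –)
  visit CS340 (parent CS330)
    visit CS401 (parent CS340)
      CS401–CS340: parent, skip
      visit CS250 (parent CS401)
        CS250–CS401: parent, skip
        visit CS101 (parent CS250)
          CS101–CS330: CS330 visited and ≠ parent → cycle
Cycle: CS330 – CS340 – CS401 – CS250 – CS101 – CS330.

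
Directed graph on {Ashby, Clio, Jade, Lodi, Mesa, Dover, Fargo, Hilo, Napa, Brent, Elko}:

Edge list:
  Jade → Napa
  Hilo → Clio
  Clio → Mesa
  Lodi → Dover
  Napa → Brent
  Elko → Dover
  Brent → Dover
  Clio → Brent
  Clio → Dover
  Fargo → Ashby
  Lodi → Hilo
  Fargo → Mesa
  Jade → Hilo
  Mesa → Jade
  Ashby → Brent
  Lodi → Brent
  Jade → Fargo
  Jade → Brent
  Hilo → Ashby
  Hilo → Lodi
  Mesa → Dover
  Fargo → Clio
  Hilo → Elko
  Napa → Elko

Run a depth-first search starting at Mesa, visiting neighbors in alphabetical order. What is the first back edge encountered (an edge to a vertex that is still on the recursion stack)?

Clio→Mesa

DFS from Mesa (visiting neighbors in alphabetical order); mark gray on enter, black on exit:
Mesa gray
  Dover gray
  Dover black
  Jade gray
    Brent gray
      Brent→Dover: Dover black — skip
    Brent black
    Fargo gray
      Ashby gray
        Ashby→Brent: Brent black — skip
      Ashby black
      Clio gray
        Clio→Brent: Brent black — skip
        Clio→Dover: Dover black — skip
        Clio→Mesa: Mesa is gray → back edge
First back edge: Clio → Mesa.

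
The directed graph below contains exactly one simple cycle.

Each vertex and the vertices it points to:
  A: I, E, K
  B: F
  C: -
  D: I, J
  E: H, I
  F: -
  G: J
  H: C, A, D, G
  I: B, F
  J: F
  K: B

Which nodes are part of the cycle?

A, E, H

DFS with gray/black marking from H:
H gray
  C gray
  C black
  A gray
    I gray
      B gray
        F gray
        F black
      B black
      I→F: F black — skip
    I black
    E gray
      E→H: H is gray → back edge
Back edge closes the cycle H → A → E → H; its vertices are {A, E, H}.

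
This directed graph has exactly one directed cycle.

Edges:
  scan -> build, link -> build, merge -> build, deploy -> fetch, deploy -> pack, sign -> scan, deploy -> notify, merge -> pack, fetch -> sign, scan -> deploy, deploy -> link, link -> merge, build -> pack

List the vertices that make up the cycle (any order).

scan, sign, fetch, deploy

DFS with gray/black marking from deploy:
deploy gray
  link gray
    merge gray
      build gray
        pack gray
        pack black
      build black
      merge→pack: pack black — skip
    merge black
    link→build: build black — skip
  link black
  deploy→pack: pack black — skip
  fetch gray
    sign gray
      scan gray
        scan→build: build black — skip
        scan→deploy: deploy is gray → back edge
Back edge closes the cycle deploy → fetch → sign → scan → deploy; its vertices are {scan, sign, fetch, deploy}.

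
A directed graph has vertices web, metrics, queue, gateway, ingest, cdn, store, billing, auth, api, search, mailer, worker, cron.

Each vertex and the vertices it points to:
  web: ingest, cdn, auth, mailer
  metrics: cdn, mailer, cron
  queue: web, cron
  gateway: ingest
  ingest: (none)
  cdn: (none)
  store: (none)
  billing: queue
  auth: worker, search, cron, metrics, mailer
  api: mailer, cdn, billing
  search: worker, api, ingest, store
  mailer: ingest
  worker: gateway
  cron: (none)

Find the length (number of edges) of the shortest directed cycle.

6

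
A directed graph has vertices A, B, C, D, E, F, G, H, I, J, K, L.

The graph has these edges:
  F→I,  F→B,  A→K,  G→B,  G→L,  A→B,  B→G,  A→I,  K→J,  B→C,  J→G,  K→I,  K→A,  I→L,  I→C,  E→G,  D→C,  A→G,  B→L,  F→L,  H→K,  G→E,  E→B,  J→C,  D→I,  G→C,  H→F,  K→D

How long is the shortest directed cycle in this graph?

For each vertex v, BFS finds the shortest path from v back to v.
The shortest such closed walk is K → A → K, length 2.

2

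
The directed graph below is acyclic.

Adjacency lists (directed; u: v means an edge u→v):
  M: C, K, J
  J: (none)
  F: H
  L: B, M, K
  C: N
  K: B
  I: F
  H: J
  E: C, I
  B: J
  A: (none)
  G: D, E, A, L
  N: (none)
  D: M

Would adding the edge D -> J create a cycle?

Adding D→J creates a cycle iff J can already reach D.
Explore from J: no path reaches D. The graph stays acyclic.

No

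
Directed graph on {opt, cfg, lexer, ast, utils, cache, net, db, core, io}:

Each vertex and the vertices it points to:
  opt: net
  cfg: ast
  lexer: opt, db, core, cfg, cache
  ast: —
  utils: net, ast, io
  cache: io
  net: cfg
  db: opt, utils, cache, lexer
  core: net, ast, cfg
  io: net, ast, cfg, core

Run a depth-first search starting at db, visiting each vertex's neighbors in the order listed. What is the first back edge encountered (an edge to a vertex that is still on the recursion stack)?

lexer->db

DFS from db (visiting each vertex's neighbors in the order listed); mark gray on enter, black on exit:
db gray
  opt gray
    net gray
      cfg gray
        ast gray
        ast black
      cfg black
    net black
  opt black
  utils gray
    utils→net: net black — skip
    utils→ast: ast black — skip
    io gray
      io→net: net black — skip
      io→ast: ast black — skip
      io→cfg: cfg black — skip
      core gray
        core→net: net black — skip
        core→ast: ast black — skip
        core→cfg: cfg black — skip
      core black
    io black
  utils black
  cache gray
    cache→io: io black — skip
  cache black
  lexer gray
    lexer→opt: opt black — skip
    lexer→db: db is gray → back edge
First back edge: lexer → db.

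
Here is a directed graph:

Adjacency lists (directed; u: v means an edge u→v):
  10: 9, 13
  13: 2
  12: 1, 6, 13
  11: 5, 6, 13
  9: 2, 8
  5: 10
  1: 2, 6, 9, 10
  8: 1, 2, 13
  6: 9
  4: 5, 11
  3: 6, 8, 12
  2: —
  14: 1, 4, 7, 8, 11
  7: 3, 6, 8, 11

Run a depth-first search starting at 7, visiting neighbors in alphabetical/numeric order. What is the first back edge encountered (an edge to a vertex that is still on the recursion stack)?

DFS from 7 (visiting neighbors in alphabetical/numeric order); mark gray on enter, black on exit:
7 gray
  3 gray
    6 gray
      9 gray
        2 gray
        2 black
        8 gray
          1 gray
            1→2: 2 black — skip
            1→6: 6 is gray → back edge
First back edge: 1 → 6.

1→6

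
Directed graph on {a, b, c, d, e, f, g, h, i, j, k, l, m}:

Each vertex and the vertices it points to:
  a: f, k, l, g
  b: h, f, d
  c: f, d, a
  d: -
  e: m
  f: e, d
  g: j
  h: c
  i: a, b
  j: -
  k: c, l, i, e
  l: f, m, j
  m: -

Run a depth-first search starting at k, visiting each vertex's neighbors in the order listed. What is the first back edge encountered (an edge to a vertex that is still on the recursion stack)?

a→k

DFS from k (visiting each vertex's neighbors in the order listed); mark gray on enter, black on exit:
k gray
  c gray
    f gray
      e gray
        m gray
        m black
      e black
      d gray
      d black
    f black
    c→d: d black — skip
    a gray
      a→f: f black — skip
      a→k: k is gray → back edge
First back edge: a → k.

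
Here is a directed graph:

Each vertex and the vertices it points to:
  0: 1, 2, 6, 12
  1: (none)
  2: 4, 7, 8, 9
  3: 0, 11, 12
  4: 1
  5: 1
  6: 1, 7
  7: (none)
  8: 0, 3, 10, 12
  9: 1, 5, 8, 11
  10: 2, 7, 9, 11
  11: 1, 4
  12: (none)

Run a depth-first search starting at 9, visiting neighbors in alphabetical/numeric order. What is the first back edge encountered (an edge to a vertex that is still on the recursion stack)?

DFS from 9 (visiting neighbors in alphabetical/numeric order); mark gray on enter, black on exit:
9 gray
  1 gray
  1 black
  5 gray
    5→1: 1 black — skip
  5 black
  8 gray
    0 gray
      0→1: 1 black — skip
      2 gray
        4 gray
          4→1: 1 black — skip
        4 black
        7 gray
        7 black
        2→8: 8 is gray → back edge
First back edge: 2 → 8.

2→8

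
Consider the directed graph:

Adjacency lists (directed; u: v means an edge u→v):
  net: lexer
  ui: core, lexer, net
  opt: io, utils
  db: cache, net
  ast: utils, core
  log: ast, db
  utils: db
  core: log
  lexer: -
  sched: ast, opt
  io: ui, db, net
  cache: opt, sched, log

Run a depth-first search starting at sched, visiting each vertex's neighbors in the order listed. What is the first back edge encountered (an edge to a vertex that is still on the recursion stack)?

log->ast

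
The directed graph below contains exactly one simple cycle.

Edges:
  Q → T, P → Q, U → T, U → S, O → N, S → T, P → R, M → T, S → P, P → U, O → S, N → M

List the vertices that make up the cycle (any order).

P, S, U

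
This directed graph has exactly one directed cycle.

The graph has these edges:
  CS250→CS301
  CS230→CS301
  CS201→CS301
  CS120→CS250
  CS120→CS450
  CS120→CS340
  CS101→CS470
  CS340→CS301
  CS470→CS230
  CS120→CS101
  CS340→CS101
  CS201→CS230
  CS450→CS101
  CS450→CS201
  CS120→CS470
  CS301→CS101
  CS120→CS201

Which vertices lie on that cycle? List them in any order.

DFS with gray/black marking from CS101:
CS101 gray
  CS470 gray
    CS230 gray
      CS301 gray
        CS301→CS101: CS101 is gray → back edge
Back edge closes the cycle CS101 → CS470 → CS230 → CS301 → CS101; its vertices are {CS101, CS230, CS301, CS470}.

CS101, CS230, CS301, CS470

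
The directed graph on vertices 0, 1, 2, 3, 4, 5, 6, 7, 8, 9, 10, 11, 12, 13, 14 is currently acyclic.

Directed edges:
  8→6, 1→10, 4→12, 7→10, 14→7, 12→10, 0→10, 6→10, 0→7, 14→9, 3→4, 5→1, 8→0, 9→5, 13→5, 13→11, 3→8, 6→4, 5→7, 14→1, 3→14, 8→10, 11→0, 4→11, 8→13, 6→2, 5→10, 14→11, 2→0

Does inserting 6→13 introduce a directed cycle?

No

Adding 6→13 creates a cycle iff 13 can already reach 6.
Explore from 13: no path reaches 6. The graph stays acyclic.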